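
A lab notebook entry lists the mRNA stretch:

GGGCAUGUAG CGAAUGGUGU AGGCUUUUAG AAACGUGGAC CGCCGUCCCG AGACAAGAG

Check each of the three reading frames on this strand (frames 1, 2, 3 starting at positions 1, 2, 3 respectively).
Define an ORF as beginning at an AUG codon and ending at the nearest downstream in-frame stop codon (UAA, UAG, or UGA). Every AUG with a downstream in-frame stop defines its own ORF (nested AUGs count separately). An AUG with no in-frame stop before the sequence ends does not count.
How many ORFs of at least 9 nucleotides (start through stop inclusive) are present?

1

Frame 1: GGG CAU GUA GCG AAU GGU GUA GGC UUU UAG AAA CGU GGA CCG CCG UCC CGA GAC AAG — no AUG→stop ORF.
Frame 2: GGC AUG UAG CGA AUG GUG UAG GCU UUU AGA AAC GUG GAC CGC CGU CCC GAG ACA AGA — AUG at 5, stop UAG at 8 → 6 nt; AUG at 14, stop UAG at 20 → 9 nt.
Frame 3: GCA UGU AGC GAA UGG UGU AGG CUU UUA GAA ACG UGG ACC GCC GUC CCG AGA CAA GAG — no AUG→stop ORF.
ORFs ≥ 9 nucleotides: frame 2 14–22 (9 nucleotides). Count = 1.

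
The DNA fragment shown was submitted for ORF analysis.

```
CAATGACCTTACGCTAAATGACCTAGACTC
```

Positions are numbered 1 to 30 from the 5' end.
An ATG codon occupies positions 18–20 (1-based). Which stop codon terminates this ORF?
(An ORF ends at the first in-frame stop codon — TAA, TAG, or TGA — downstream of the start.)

Codons from position 18: ATG (18–20), ACC (21–23), TAG (24–26).
The first in-frame stop codon is TAG.

TAG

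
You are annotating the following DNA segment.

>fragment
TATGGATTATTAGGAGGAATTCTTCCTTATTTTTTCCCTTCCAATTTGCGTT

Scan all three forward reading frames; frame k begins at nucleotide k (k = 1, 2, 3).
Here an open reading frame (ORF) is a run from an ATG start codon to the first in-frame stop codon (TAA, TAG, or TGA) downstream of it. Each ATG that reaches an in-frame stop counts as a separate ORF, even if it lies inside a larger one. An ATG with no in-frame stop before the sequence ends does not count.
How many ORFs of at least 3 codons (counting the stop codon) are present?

Frame 1: TAT GGA TTA TTA GGA GGA ATT CTT CCT TAT TTT TTC CCT TCC AAT TTG CGT — no ATG→stop ORF.
Frame 2: ATG GAT TAT TAG GAG GAA TTC TTC CTT ATT TTT TCC CTT CCA ATT TGC GTT — ATG at 2, stop TAG at 11 → 12 nt.
Frame 3: TGG ATT ATT AGG AGG AAT TCT TCC TTA TTT TTT CCC TTC CAA TTT GCG — no ATG→stop ORF.
ORFs ≥ 3 codons: frame 2 2–13 (4 codons). Count = 1.

1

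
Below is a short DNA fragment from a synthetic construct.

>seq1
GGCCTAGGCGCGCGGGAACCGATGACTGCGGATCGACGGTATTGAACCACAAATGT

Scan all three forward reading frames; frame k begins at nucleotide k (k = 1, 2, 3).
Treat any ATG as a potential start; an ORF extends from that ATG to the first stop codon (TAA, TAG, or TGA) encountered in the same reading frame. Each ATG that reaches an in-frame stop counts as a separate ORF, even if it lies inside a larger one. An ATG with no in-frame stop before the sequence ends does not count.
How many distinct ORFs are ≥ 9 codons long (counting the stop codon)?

Frame 1: GGC CTA GGC GCG CGG GAA CCG ATG ACT GCG GAT CGA CGG TAT TGA ACC ACA AAT — ATG at 22, stop TGA at 43 → 24 nt.
Frame 2: GCC TAG GCG CGC GGG AAC CGA TGA CTG CGG ATC GAC GGT ATT GAA CCA CAA ATG — no ATG→stop ORF.
Frame 3: CCT AGG CGC GCG GGA ACC GAT GAC TGC GGA TCG ACG GTA TTG AAC CAC AAA TGT — no ATG→stop ORF.
No ORF reaches 9 codons. Count = 0.

0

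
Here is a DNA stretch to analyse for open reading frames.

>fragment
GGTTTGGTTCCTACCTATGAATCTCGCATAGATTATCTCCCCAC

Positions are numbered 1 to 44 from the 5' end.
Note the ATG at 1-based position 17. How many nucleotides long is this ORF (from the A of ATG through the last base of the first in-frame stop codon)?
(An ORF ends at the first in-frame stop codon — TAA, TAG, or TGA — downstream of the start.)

15

Codons from position 17: ATG (17–19), AAT (20–22), CTC (23–25), GCA (26–28), TAG (29–31).
TAG is the first in-frame stop; ORF spans 17–31, 15 nucleotides.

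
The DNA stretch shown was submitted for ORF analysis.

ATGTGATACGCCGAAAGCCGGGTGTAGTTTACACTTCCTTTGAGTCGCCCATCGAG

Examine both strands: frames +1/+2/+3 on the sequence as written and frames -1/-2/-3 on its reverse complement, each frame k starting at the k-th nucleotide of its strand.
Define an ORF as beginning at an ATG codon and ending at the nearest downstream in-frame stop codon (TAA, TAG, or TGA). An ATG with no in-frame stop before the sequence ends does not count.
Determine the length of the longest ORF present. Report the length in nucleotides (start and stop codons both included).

24

Reverse complement (5'→3'): CTCGATGGGCGACTCAAAGGAAGTGTAAACTACACCCGGCTTTCGGCGTATCACAT
Frame +1: ATG TGA TAC GCC GAA AGC CGG GTG TAG TTT ACA CTT CCT TTG AGT CGC CCA TCG — ATG at 1, stop TGA at 4 → 6 nt.
Frame +2: TGT GAT ACG CCG AAA GCC GGG TGT AGT TTA CAC TTC CTT TGA GTC GCC CAT CGA — no ATG→stop ORF.
Frame +3: GTG ATA CGC CGA AAG CCG GGT GTA GTT TAC ACT TCC TTT GAG TCG CCC ATC GAG — no ATG→stop ORF.
Frame -1: CTC GAT GGG CGA CTC AAA GGA AGT GTA AAC TAC ACC CGG CTT TCG GCG TAT CAC — no ATG→stop ORF.
Frame -2: TCG ATG GGC GAC TCA AAG GAA GTG TAA ACT ACA CCC GGC TTT CGG CGT ATC ACA — ATG at 5, stop TAA at 26 → 24 nt.
Frame -3: CGA TGG GCG ACT CAA AGG AAG TGT AAA CTA CAC CCG GCT TTC GGC GTA TCA CAT — no ATG→stop ORF.
Longest: frame -2, positions 5–28, 24 nt = 8 codons = 7 aa. → 24 nucleotides.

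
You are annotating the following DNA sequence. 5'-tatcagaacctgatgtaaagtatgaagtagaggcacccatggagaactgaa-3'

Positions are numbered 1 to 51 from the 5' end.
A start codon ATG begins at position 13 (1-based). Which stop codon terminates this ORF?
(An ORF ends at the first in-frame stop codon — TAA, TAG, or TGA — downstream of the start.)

TAA

Codons from position 13: ATG (13–15), TAA (16–18).
The first in-frame stop codon is TAA.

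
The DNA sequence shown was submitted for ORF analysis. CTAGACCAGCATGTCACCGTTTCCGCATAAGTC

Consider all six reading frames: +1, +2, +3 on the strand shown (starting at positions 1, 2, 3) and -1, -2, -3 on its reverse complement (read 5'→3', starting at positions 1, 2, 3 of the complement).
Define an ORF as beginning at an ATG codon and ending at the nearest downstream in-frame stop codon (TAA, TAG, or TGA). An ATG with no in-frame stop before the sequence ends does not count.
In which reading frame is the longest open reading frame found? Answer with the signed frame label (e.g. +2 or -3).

Reverse complement (5'→3'): GACTTATGCGGAAACGGTGACATGCTGGTCTAG
Frame +1: CTA GAC CAG CAT GTC ACC GTT TCC GCA TAA GTC — no ATG→stop ORF.
Frame +2: TAG ACC AGC ATG TCA CCG TTT CCG CAT AAG — no ATG→stop ORF.
Frame +3: AGA CCA GCA TGT CAC CGT TTC CGC ATA AGT — no ATG→stop ORF.
Frame -1: GAC TTA TGC GGA AAC GGT GAC ATG CTG GTC TAG — ATG at 22, stop TAG at 31 → 12 nt.
Frame -2: ACT TAT GCG GAA ACG GTG ACA TGC TGG TCT — no ATG→stop ORF.
Frame -3: CTT ATG CGG AAA CGG TGA CAT GCT GGT CTA — ATG at 6, stop TGA at 18 → 15 nt.
Longest ORF is 15 nt in frame -3 (positions 6–20).

-3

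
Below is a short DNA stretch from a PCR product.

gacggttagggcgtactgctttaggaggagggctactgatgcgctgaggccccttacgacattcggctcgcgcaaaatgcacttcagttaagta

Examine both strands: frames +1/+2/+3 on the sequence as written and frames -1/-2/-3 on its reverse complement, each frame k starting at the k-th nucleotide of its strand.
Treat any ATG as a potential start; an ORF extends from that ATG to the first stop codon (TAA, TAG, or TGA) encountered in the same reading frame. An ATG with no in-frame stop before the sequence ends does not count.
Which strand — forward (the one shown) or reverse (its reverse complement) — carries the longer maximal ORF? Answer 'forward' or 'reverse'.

forward

Reverse complement (5'→3'): TACTTAACTGAAGTGCATTTTGCGCGAGCCGAATGTCGTAAGGGGCCTCAGCGCATCAGTAGCCCTCCTCCTAAAGCAGTACGCCCTAACCGTC
Frame +1: GAC GGT TAG GGC GTA CTG CTT TAG GAG GAG GGC TAC TGA TGC GCT GAG GCC CCT TAC GAC ATT CGG CTC GCG CAA AAT GCA CTT CAG TTA AGT — no ATG→stop ORF.
Frame +2: ACG GTT AGG GCG TAC TGC TTT AGG AGG AGG GCT ACT GAT GCG CTG AGG CCC CTT ACG ACA TTC GGC TCG CGC AAA ATG CAC TTC AGT TAA GTA — ATG at 77, stop TAA at 89 → 15 nt.
Frame +3: CGG TTA GGG CGT ACT GCT TTA GGA GGA GGG CTA CTG ATG CGC TGA GGC CCC TTA CGA CAT TCG GCT CGC GCA AAA TGC ACT TCA GTT AAG — ATG at 39, stop TGA at 45 → 9 nt.
Frame -1: TAC TTA ACT GAA GTG CAT TTT GCG CGA GCC GAA TGT CGT AAG GGG CCT CAG CGC ATC AGT AGC CCT CCT CCT AAA GCA GTA CGC CCT AAC CGT — no ATG→stop ORF.
Frame -2: ACT TAA CTG AAG TGC ATT TTG CGC GAG CCG AAT GTC GTA AGG GGC CTC AGC GCA TCA GTA GCC CTC CTC CTA AAG CAG TAC GCC CTA ACC GTC — no ATG→stop ORF.
Frame -3: CTT AAC TGA AGT GCA TTT TGC GCG AGC CGA ATG TCG TAA GGG GCC TCA GCG CAT CAG TAG CCC TCC TCC TAA AGC AGT ACG CCC TAA CCG — ATG at 33, stop TAA at 39 → 9 nt.
Forward-strand max 15 nt; reverse-strand max 9 nt. The forward strand has the longer ORF.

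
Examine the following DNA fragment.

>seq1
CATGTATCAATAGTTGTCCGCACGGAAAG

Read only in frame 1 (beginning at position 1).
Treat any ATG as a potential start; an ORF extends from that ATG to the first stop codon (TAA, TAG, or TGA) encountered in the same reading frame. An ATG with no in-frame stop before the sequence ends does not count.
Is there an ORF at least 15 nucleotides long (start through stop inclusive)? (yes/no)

Frame 1: CAT GTA TCA ATA GTT GTC CGC ACG GAA — no ATG→stop ORF.
Largest ORF found is 0 nucleotides < 15, so no.

no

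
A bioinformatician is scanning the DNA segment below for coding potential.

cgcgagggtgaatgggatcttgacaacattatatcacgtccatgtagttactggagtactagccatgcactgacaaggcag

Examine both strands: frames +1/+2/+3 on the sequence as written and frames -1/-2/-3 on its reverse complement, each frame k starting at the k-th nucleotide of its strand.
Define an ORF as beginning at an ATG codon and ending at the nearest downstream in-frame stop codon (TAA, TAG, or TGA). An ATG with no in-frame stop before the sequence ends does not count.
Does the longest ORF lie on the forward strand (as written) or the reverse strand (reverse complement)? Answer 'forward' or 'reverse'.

Reverse complement (5'→3'): CTGCCTTGTCAGTGCATGGCTAGTACTCCAGTAACTACATGGACGTGATATAATGTTGTCAAGATCCCATTCACCCTCGCG
Frame +1: CGC GAG GGT GAA TGG GAT CTT GAC AAC ATT ATA TCA CGT CCA TGT AGT TAC TGG AGT ACT AGC CAT GCA CTG ACA AGG CAG — no ATG→stop ORF.
Frame +2: GCG AGG GTG AAT GGG ATC TTG ACA ACA TTA TAT CAC GTC CAT GTA GTT ACT GGA GTA CTA GCC ATG CAC TGA CAA GGC — ATG at 65, stop TGA at 71 → 9 nt.
Frame +3: CGA GGG TGA ATG GGA TCT TGA CAA CAT TAT ATC ACG TCC ATG TAG TTA CTG GAG TAC TAG CCA TGC ACT GAC AAG GCA — ATG at 12, stop TGA at 21 → 12 nt; ATG at 42, stop TAG at 45 → 6 nt.
Frame -1: CTG CCT TGT CAG TGC ATG GCT AGT ACT CCA GTA ACT ACA TGG ACG TGA TAT AAT GTT GTC AAG ATC CCA TTC ACC CTC GCG — ATG at 16, stop TGA at 46 → 33 nt.
Frame -2: TGC CTT GTC AGT GCA TGG CTA GTA CTC CAG TAA CTA CAT GGA CGT GAT ATA ATG TTG TCA AGA TCC CAT TCA CCC TCG — no ATG→stop ORF.
Frame -3: GCC TTG TCA GTG CAT GGC TAG TAC TCC AGT AAC TAC ATG GAC GTG ATA TAA TGT TGT CAA GAT CCC ATT CAC CCT CGC — ATG at 39, stop TAA at 51 → 15 nt.
Forward-strand max 12 nt; reverse-strand max 33 nt. The reverse strand has the longer ORF.

reverse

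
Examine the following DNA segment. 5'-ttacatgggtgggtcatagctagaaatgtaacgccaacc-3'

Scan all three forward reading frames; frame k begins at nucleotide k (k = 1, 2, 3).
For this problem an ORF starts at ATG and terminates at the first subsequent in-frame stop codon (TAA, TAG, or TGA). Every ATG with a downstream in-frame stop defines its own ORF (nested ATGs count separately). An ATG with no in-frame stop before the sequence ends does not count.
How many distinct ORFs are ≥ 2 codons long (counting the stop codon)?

Frame 1: TTA CAT GGG TGG GTC ATA GCT AGA AAT GTA ACG CCA ACC — no ATG→stop ORF.
Frame 2: TAC ATG GGT GGG TCA TAG CTA GAA ATG TAA CGC CAA — ATG at 5, stop TAG at 17 → 15 nt; ATG at 26, stop TAA at 29 → 6 nt.
Frame 3: ACA TGG GTG GGT CAT AGC TAG AAA TGT AAC GCC AAC — no ATG→stop ORF.
ORFs ≥ 2 codons: frame 2 5–19 (5 codons), frame 2 26–31 (2 codons). Count = 2.

2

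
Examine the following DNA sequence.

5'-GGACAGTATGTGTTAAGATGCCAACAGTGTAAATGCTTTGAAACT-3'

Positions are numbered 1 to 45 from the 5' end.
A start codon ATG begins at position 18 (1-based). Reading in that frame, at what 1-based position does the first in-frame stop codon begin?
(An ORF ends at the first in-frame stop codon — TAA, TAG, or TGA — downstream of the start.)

30

Codons from position 18: ATG (18–20), CCA (21–23), ACA (24–26), GTG (27–29), TAA (30–32).
TAA is a stop codon; it begins at position 30.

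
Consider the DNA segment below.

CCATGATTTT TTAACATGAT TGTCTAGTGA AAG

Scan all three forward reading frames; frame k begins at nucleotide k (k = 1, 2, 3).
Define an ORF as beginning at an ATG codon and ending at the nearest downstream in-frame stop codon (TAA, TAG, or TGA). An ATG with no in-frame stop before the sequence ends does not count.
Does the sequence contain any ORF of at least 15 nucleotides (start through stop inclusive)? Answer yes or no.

Frame 1: CCA TGA TTT TTT AAC ATG ATT GTC TAG TGA AAG — ATG at 16, stop TAG at 25 → 12 nt.
Frame 2: CAT GAT TTT TTA ACA TGA TTG TCT AGT GAA — no ATG→stop ORF.
Frame 3: ATG ATT TTT TAA CAT GAT TGT CTA GTG AAA — ATG at 3, stop TAA at 12 → 12 nt.
Largest ORF found is 12 nucleotides < 15, so no.

no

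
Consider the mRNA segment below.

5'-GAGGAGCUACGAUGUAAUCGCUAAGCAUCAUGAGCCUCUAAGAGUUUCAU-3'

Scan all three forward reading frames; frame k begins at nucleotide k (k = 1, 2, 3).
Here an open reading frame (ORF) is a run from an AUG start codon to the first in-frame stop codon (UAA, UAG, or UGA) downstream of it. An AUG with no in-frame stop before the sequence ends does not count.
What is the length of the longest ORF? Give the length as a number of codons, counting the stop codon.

4

Frame 1: GAG GAG CUA CGA UGU AAU CGC UAA GCA UCA UGA GCC UCU AAG AGU UUC — no AUG→stop ORF.
Frame 2: AGG AGC UAC GAU GUA AUC GCU AAG CAU CAU GAG CCU CUA AGA GUU UCA — no AUG→stop ORF.
Frame 3: GGA GCU ACG AUG UAA UCG CUA AGC AUC AUG AGC CUC UAA GAG UUU CAU — AUG at 12, stop UAA at 15 → 6 nt; AUG at 30, stop UAA at 39 → 12 nt.
Longest: frame 3, positions 30–41, 12 nt = 4 codons = 3 aa. → 4 codons.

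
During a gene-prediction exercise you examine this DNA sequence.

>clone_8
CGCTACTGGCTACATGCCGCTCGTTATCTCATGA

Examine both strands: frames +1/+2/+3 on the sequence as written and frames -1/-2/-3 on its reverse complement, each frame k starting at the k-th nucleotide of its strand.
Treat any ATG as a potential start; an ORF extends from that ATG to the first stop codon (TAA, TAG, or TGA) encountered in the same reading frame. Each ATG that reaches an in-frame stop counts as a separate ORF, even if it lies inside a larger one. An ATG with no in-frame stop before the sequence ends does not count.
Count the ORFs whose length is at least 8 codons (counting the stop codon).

0

Reverse complement (5'→3'): TCATGAGATAACGAGCGGCATGTAGCCAGTAGCG
Frame +1: CGC TAC TGG CTA CAT GCC GCT CGT TAT CTC ATG — no ATG→stop ORF.
Frame +2: GCT ACT GGC TAC ATG CCG CTC GTT ATC TCA TGA — ATG at 14, stop TGA at 32 → 21 nt.
Frame +3: CTA CTG GCT ACA TGC CGC TCG TTA TCT CAT — no ATG→stop ORF.
Frame -1: TCA TGA GAT AAC GAG CGG CAT GTA GCC AGT AGC — no ATG→stop ORF.
Frame -2: CAT GAG ATA ACG AGC GGC ATG TAG CCA GTA GCG — ATG at 20, stop TAG at 23 → 6 nt.
Frame -3: ATG AGA TAA CGA GCG GCA TGT AGC CAG TAG — ATG at 3, stop TAA at 9 → 9 nt.
No ORF reaches 8 codons. Count = 0.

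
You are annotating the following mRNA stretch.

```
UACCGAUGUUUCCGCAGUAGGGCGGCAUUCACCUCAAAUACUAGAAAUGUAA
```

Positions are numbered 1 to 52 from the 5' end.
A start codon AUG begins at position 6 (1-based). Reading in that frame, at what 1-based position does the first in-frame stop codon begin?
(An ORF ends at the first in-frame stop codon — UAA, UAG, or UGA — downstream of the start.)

Codons from position 6: AUG (6–8), UUU (9–11), CCG (12–14), CAG (15–17), UAG (18–20).
UAG is a stop codon; it begins at position 18.

18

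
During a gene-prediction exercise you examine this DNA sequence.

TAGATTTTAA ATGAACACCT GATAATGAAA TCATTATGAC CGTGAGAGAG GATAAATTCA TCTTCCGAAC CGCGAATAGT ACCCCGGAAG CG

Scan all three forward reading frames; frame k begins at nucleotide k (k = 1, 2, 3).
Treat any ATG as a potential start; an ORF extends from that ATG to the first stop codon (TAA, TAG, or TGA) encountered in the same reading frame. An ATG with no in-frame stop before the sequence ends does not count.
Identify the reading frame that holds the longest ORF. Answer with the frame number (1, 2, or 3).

Frame 1: TAG ATT TTA AAT GAA CAC CTG ATA ATG AAA TCA TTA TGA CCG TGA GAG AGG ATA AAT TCA TCT TCC GAA CCG CGA ATA GTA CCC CGG AAG — ATG at 25, stop TGA at 37 → 15 nt.
Frame 2: AGA TTT TAA ATG AAC ACC TGA TAA TGA AAT CAT TAT GAC CGT GAG AGA GGA TAA ATT CAT CTT CCG AAC CGC GAA TAG TAC CCC GGA AGC — ATG at 11, stop TGA at 20 → 12 nt.
Frame 3: GAT TTT AAA TGA ACA CCT GAT AAT GAA ATC ATT ATG ACC GTG AGA GAG GAT AAA TTC ATC TTC CGA ACC GCG AAT AGT ACC CCG GAA GCG — no ATG→stop ORF.
Longest ORF is 15 nt in frame 1 (positions 25–39).

1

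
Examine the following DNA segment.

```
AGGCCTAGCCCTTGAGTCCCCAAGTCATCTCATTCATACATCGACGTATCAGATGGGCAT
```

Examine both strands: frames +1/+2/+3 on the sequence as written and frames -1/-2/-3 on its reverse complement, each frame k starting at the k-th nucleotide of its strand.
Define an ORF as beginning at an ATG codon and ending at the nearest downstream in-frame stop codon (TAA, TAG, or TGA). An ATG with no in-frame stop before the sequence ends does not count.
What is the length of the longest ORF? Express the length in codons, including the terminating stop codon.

Reverse complement (5'→3'): ATGCCCATCTGATACGTCGATGTATGAATGAGATGACTTGGGGACTCAAGGGCTAGGCCT
Frame +1: AGG CCT AGC CCT TGA GTC CCC AAG TCA TCT CAT TCA TAC ATC GAC GTA TCA GAT GGG CAT — no ATG→stop ORF.
Frame +2: GGC CTA GCC CTT GAG TCC CCA AGT CAT CTC ATT CAT ACA TCG ACG TAT CAG ATG GGC — no ATG→stop ORF.
Frame +3: GCC TAG CCC TTG AGT CCC CAA GTC ATC TCA TTC ATA CAT CGA CGT ATC AGA TGG GCA — no ATG→stop ORF.
Frame -1: ATG CCC ATC TGA TAC GTC GAT GTA TGA ATG AGA TGA CTT GGG GAC TCA AGG GCT AGG CCT — ATG at 1, stop TGA at 10 → 12 nt; ATG at 28, stop TGA at 34 → 9 nt.
Frame -2: TGC CCA TCT GAT ACG TCG ATG TAT GAA TGA GAT GAC TTG GGG ACT CAA GGG CTA GGC — ATG at 20, stop TGA at 29 → 12 nt.
Frame -3: GCC CAT CTG ATA CGT CGA TGT ATG AAT GAG ATG ACT TGG GGA CTC AAG GGC TAG GCC — ATG at 24, stop TAG at 54 → 33 nt; ATG at 33, stop TAG at 54 → 24 nt.
Longest: frame -3, positions 24–56, 33 nt = 11 codons = 10 aa. → 11 codons.

11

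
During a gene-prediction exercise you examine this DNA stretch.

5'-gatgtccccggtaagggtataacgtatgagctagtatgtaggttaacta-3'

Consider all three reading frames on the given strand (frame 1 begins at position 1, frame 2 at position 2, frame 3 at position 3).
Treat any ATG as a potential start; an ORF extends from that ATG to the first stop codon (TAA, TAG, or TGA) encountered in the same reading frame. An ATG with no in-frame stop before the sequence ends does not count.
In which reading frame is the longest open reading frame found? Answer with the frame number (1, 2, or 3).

2

Frame 1: GAT GTC CCC GGT AAG GGT ATA ACG TAT GAG CTA GTA TGT AGG TTA ACT — no ATG→stop ORF.
Frame 2: ATG TCC CCG GTA AGG GTA TAA CGT ATG AGC TAG TAT GTA GGT TAA CTA — ATG at 2, stop TAA at 20 → 21 nt; ATG at 26, stop TAG at 32 → 9 nt.
Frame 3: TGT CCC CGG TAA GGG TAT AAC GTA TGA GCT AGT ATG TAG GTT AAC — ATG at 36, stop TAG at 39 → 6 nt.
Longest ORF is 21 nt in frame 2 (positions 2–22).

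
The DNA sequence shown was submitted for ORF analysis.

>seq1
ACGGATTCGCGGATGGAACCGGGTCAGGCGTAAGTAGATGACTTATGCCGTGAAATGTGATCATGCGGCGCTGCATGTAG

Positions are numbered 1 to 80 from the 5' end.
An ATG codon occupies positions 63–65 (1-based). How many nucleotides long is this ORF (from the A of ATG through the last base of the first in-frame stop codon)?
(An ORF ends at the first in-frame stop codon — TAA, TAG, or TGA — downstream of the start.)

Codons from position 63: ATG (63–65), CGG (66–68), CGC (69–71), TGC (72–74), ATG (75–77), TAG (78–80).
TAG is the first in-frame stop; ORF spans 63–80, 18 nucleotides.

18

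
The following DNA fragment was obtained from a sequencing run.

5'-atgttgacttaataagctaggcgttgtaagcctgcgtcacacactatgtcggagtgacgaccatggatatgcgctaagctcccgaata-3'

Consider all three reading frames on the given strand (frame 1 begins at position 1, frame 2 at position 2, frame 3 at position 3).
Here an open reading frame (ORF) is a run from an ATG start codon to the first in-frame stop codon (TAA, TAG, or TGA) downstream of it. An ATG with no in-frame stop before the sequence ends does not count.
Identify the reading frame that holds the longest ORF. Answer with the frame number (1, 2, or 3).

3

Frame 1: ATG TTG ACT TAA TAA GCT AGG CGT TGT AAG CCT GCG TCA CAC ACT ATG TCG GAG TGA CGA CCA TGG ATA TGC GCT AAG CTC CCG AAT — ATG at 1, stop TAA at 10 → 12 nt; ATG at 46, stop TGA at 55 → 12 nt.
Frame 2: TGT TGA CTT AAT AAG CTA GGC GTT GTA AGC CTG CGT CAC ACA CTA TGT CGG AGT GAC GAC CAT GGA TAT GCG CTA AGC TCC CGA ATA — no ATG→stop ORF.
Frame 3: GTT GAC TTA ATA AGC TAG GCG TTG TAA GCC TGC GTC ACA CAC TAT GTC GGA GTG ACG ACC ATG GAT ATG CGC TAA GCT CCC GAA — ATG at 63, stop TAA at 75 → 15 nt; ATG at 69, stop TAA at 75 → 9 nt.
Longest ORF is 15 nt in frame 3 (positions 63–77).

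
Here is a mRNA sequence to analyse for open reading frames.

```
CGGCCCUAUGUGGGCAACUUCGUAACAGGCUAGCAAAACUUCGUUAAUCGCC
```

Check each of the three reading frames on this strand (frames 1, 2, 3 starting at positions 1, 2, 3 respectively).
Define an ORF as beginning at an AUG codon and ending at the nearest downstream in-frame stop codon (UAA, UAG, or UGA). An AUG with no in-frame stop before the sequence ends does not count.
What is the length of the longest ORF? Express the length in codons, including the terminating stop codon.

Frame 1: CGG CCC UAU GUG GGC AAC UUC GUA ACA GGC UAG CAA AAC UUC GUU AAU CGC — no AUG→stop ORF.
Frame 2: GGC CCU AUG UGG GCA ACU UCG UAA CAG GCU AGC AAA ACU UCG UUA AUC GCC — AUG at 8, stop UAA at 23 → 18 nt.
Frame 3: GCC CUA UGU GGG CAA CUU CGU AAC AGG CUA GCA AAA CUU CGU UAA UCG — no AUG→stop ORF.
Longest: frame 2, positions 8–25, 18 nt = 6 codons = 5 aa. → 6 codons.

6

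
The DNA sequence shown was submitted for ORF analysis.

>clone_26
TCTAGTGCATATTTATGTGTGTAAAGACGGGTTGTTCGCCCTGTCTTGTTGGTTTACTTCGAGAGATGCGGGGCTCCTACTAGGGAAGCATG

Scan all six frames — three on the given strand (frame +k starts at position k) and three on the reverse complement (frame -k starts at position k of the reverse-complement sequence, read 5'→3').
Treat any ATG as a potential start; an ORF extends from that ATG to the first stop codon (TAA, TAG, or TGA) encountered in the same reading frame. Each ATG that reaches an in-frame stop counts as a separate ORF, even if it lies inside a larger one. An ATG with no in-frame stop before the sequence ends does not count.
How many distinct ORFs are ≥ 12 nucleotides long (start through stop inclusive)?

Reverse complement (5'→3'): CATGCTTCCCTAGTAGGAGCCCCGCATCTCTCGAAGTAAACCAACAAGACAGGGCGAACAACCCGTCTTTACACACATAAATATGCACTAGA
Frame +1: TCT AGT GCA TAT TTA TGT GTG TAA AGA CGG GTT GTT CGC CCT GTC TTG TTG GTT TAC TTC GAG AGA TGC GGG GCT CCT ACT AGG GAA GCA — no ATG→stop ORF.
Frame +2: CTA GTG CAT ATT TAT GTG TGT AAA GAC GGG TTG TTC GCC CTG TCT TGT TGG TTT ACT TCG AGA GAT GCG GGG CTC CTA CTA GGG AAG CAT — no ATG→stop ORF.
Frame +3: TAG TGC ATA TTT ATG TGT GTA AAG ACG GGT TGT TCG CCC TGT CTT GTT GGT TTA CTT CGA GAG ATG CGG GGC TCC TAC TAG GGA AGC ATG — ATG at 15, stop TAG at 81 → 69 nt; ATG at 66, stop TAG at 81 → 18 nt.
Frame -1: CAT GCT TCC CTA GTA GGA GCC CCG CAT CTC TCG AAG TAA ACC AAC AAG ACA GGG CGA ACA ACC CGT CTT TAC ACA CAT AAA TAT GCA CTA — no ATG→stop ORF.
Frame -2: ATG CTT CCC TAG TAG GAG CCC CGC ATC TCT CGA AGT AAA CCA ACA AGA CAG GGC GAA CAA CCC GTC TTT ACA CAC ATA AAT ATG CAC TAG — ATG at 2, stop TAG at 11 → 12 nt; ATG at 83, stop TAG at 89 → 9 nt.
Frame -3: TGC TTC CCT AGT AGG AGC CCC GCA TCT CTC GAA GTA AAC CAA CAA GAC AGG GCG AAC AAC CCG TCT TTA CAC ACA TAA ATA TGC ACT AGA — no ATG→stop ORF.
ORFs ≥ 12 nucleotides: frame +3 15–83 (69 nucleotides), frame +3 66–83 (18 nucleotides), frame -2 2–13 (12 nucleotides). Count = 3.

3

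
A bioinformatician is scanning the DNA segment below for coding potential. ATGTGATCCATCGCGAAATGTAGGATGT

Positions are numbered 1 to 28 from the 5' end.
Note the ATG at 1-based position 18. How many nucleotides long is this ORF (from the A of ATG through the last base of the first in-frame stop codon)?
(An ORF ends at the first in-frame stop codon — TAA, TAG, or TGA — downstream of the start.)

Codons from position 18: ATG (18–20), TAG (21–23).
TAG is the first in-frame stop; ORF spans 18–23, 6 nucleotides.

6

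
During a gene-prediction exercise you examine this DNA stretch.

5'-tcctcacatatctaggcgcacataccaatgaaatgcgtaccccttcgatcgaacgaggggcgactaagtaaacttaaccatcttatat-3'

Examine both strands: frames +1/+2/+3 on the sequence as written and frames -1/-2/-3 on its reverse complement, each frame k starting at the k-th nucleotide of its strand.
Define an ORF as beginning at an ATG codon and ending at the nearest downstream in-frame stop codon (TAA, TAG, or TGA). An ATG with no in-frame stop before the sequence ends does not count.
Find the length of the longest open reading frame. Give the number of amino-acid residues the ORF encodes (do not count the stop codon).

Reverse complement (5'→3'): ATATAAGATGGTTAAGTTTACTTAGTCGCCCCTCGTTCGATCGAAGGGGTACGCATTTCATTGGTATGTGCGCCTAGATATGTGAGGA
Frame +1: TCC TCA CAT ATC TAG GCG CAC ATA CCA ATG AAA TGC GTA CCC CTT CGA TCG AAC GAG GGG CGA CTA AGT AAA CTT AAC CAT CTT ATA — no ATG→stop ORF.
Frame +2: CCT CAC ATA TCT AGG CGC ACA TAC CAA TGA AAT GCG TAC CCC TTC GAT CGA ACG AGG GGC GAC TAA GTA AAC TTA ACC ATC TTA TAT — no ATG→stop ORF.
Frame +3: CTC ACA TAT CTA GGC GCA CAT ACC AAT GAA ATG CGT ACC CCT TCG ATC GAA CGA GGG GCG ACT AAG TAA ACT TAA CCA TCT TAT — ATG at 33, stop TAA at 69 → 39 nt.
Frame -1: ATA TAA GAT GGT TAA GTT TAC TTA GTC GCC CCT CGT TCG ATC GAA GGG GTA CGC ATT TCA TTG GTA TGT GCG CCT AGA TAT GTG AGG — no ATG→stop ORF.
Frame -2: TAT AAG ATG GTT AAG TTT ACT TAG TCG CCC CTC GTT CGA TCG AAG GGG TAC GCA TTT CAT TGG TAT GTG CGC CTA GAT ATG TGA GGA — ATG at 8, stop TAG at 23 → 18 nt; ATG at 80, stop TGA at 83 → 6 nt.
Frame -3: ATA AGA TGG TTA AGT TTA CTT AGT CGC CCC TCG TTC GAT CGA AGG GGT ACG CAT TTC ATT GGT ATG TGC GCC TAG ATA TGT GAG — ATG at 66, stop TAG at 75 → 12 nt.
Longest: frame +3, positions 33–71, 39 nt = 13 codons = 12 aa. → 12 amino acids.

12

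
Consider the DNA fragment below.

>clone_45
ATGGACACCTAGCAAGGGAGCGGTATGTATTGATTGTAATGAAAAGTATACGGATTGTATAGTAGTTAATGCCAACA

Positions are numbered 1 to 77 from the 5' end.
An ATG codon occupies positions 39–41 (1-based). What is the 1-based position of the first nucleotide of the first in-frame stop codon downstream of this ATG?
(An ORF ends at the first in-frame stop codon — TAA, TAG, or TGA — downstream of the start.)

Codons from position 39: ATG (39–41), AAA (42–44), AGT (45–47), ATA (48–50), CGG (51–53), ATT (54–56), GTA (57–59), TAG (60–62).
TAG is a stop codon; it begins at position 60.

60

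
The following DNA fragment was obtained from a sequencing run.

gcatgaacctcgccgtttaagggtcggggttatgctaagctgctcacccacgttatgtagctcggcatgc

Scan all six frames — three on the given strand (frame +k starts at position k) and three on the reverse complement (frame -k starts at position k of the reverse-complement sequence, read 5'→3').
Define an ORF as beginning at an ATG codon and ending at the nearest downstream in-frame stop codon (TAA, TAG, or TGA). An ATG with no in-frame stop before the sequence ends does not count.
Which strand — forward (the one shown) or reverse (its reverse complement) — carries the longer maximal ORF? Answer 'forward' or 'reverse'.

Reverse complement (5'→3'): GCATGCCGAGCTACATAACGTGGGTGAGCAGCTTAGCATAACCCCGACCCTTAAACGGCGAGGTTCATGC
Frame +1: GCA TGA ACC TCG CCG TTT AAG GGT CGG GGT TAT GCT AAG CTG CTC ACC CAC GTT ATG TAG CTC GGC ATG — ATG at 55, stop TAG at 58 → 6 nt.
Frame +2: CAT GAA CCT CGC CGT TTA AGG GTC GGG GTT ATG CTA AGC TGC TCA CCC ACG TTA TGT AGC TCG GCA TGC — no ATG→stop ORF.
Frame +3: ATG AAC CTC GCC GTT TAA GGG TCG GGG TTA TGC TAA GCT GCT CAC CCA CGT TAT GTA GCT CGG CAT — ATG at 3, stop TAA at 18 → 18 nt.
Frame -1: GCA TGC CGA GCT ACA TAA CGT GGG TGA GCA GCT TAG CAT AAC CCC GAC CCT TAA ACG GCG AGG TTC ATG — no ATG→stop ORF.
Frame -2: CAT GCC GAG CTA CAT AAC GTG GGT GAG CAG CTT AGC ATA ACC CCG ACC CTT AAA CGG CGA GGT TCA TGC — no ATG→stop ORF.
Frame -3: ATG CCG AGC TAC ATA ACG TGG GTG AGC AGC TTA GCA TAA CCC CGA CCC TTA AAC GGC GAG GTT CAT — ATG at 3, stop TAA at 39 → 39 nt.
Forward-strand max 18 nt; reverse-strand max 39 nt. The reverse strand has the longer ORF.

reverse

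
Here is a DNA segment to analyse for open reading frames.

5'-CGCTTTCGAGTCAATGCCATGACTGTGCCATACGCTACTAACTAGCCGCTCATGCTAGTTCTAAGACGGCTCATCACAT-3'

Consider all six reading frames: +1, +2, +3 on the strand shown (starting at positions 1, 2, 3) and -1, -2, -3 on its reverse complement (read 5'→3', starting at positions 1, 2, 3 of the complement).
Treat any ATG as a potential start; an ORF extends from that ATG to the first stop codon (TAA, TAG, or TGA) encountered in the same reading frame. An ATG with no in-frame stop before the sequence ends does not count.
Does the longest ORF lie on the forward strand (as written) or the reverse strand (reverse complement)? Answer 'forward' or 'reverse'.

Reverse complement (5'→3'): ATGTGATGAGCCGTCTTAGAACTAGCATGAGCGGCTAGTTAGTAGCGTATGGCACAGTCATGGCATTGACTCGAAAGCG
Frame +1: CGC TTT CGA GTC AAT GCC ATG ACT GTG CCA TAC GCT ACT AAC TAG CCG CTC ATG CTA GTT CTA AGA CGG CTC ATC ACA — ATG at 19, stop TAG at 43 → 27 nt.
Frame +2: GCT TTC GAG TCA ATG CCA TGA CTG TGC CAT ACG CTA CTA ACT AGC CGC TCA TGC TAG TTC TAA GAC GGC TCA TCA CAT — ATG at 14, stop TGA at 20 → 9 nt.
Frame +3: CTT TCG AGT CAA TGC CAT GAC TGT GCC ATA CGC TAC TAA CTA GCC GCT CAT GCT AGT TCT AAG ACG GCT CAT CAC — no ATG→stop ORF.
Frame -1: ATG TGA TGA GCC GTC TTA GAA CTA GCA TGA GCG GCT AGT TAG TAG CGT ATG GCA CAG TCA TGG CAT TGA CTC GAA AGC — ATG at 1, stop TGA at 4 → 6 nt; ATG at 49, stop TGA at 67 → 21 nt.
Frame -2: TGT GAT GAG CCG TCT TAG AAC TAG CAT GAG CGG CTA GTT AGT AGC GTA TGG CAC AGT CAT GGC ATT GAC TCG AAA GCG — no ATG→stop ORF.
Frame -3: GTG ATG AGC CGT CTT AGA ACT AGC ATG AGC GGC TAG TTA GTA GCG TAT GGC ACA GTC ATG GCA TTG ACT CGA AAG — ATG at 6, stop TAG at 36 → 33 nt; ATG at 27, stop TAG at 36 → 12 nt.
Forward-strand max 27 nt; reverse-strand max 33 nt. The reverse strand has the longer ORF.

reverse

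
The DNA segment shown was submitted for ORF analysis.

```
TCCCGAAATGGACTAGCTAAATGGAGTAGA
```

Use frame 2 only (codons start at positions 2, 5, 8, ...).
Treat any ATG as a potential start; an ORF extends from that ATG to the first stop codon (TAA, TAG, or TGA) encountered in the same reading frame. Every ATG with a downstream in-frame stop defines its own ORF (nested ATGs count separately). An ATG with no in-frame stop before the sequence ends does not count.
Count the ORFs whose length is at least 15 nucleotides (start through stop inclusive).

0

Frame 2: CCC GAA ATG GAC TAG CTA AAT GGA GTA — ATG at 8, stop TAG at 14 → 9 nt.
No ORF reaches 15 nucleotides. Count = 0.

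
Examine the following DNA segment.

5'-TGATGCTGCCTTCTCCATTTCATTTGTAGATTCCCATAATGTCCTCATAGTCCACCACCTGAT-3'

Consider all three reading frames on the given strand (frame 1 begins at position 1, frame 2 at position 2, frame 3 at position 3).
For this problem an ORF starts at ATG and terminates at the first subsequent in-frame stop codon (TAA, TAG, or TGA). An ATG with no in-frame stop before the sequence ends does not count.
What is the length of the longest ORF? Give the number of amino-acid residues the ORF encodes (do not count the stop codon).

Frame 1: TGA TGC TGC CTT CTC CAT TTC ATT TGT AGA TTC CCA TAA TGT CCT CAT AGT CCA CCA CCT GAT — no ATG→stop ORF.
Frame 2: GAT GCT GCC TTC TCC ATT TCA TTT GTA GAT TCC CAT AAT GTC CTC ATA GTC CAC CAC CTG — no ATG→stop ORF.
Frame 3: ATG CTG CCT TCT CCA TTT CAT TTG TAG ATT CCC ATA ATG TCC TCA TAG TCC ACC ACC TGA — ATG at 3, stop TAG at 27 → 27 nt; ATG at 39, stop TAG at 48 → 12 nt.
Longest: frame 3, positions 3–29, 27 nt = 9 codons = 8 aa. → 8 amino acids.

8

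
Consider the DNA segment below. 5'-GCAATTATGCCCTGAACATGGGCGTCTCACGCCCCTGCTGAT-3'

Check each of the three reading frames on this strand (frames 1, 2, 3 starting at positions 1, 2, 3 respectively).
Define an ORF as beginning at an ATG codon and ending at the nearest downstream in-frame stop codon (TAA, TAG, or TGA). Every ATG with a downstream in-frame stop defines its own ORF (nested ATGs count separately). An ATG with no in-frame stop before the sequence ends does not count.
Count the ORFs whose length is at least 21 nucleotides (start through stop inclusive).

Frame 1: GCA ATT ATG CCC TGA ACA TGG GCG TCT CAC GCC CCT GCT GAT — ATG at 7, stop TGA at 13 → 9 nt.
Frame 2: CAA TTA TGC CCT GAA CAT GGG CGT CTC ACG CCC CTG CTG — no ATG→stop ORF.
Frame 3: AAT TAT GCC CTG AAC ATG GGC GTC TCA CGC CCC TGC TGA — ATG at 18, stop TGA at 39 → 24 nt.
ORFs ≥ 21 nucleotides: frame 3 18–41 (24 nucleotides). Count = 1.

1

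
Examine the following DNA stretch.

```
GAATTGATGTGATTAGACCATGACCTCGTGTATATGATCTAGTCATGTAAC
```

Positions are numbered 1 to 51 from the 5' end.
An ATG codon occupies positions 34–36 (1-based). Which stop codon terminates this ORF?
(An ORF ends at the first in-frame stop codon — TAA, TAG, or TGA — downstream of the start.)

Codons from position 34: ATG (34–36), ATC (37–39), TAG (40–42).
The first in-frame stop codon is TAG.

TAG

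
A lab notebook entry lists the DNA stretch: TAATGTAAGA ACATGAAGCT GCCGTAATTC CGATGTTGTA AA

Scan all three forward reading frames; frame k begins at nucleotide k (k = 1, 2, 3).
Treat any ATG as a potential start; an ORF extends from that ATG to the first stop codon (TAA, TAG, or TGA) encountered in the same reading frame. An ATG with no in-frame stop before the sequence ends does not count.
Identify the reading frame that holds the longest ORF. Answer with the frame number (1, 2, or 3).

1

Frame 1: TAA TGT AAG AAC ATG AAG CTG CCG TAA TTC CGA TGT TGT AAA — ATG at 13, stop TAA at 25 → 15 nt.
Frame 2: AAT GTA AGA ACA TGA AGC TGC CGT AAT TCC GAT GTT GTA — no ATG→stop ORF.
Frame 3: ATG TAA GAA CAT GAA GCT GCC GTA ATT CCG ATG TTG TAA — ATG at 3, stop TAA at 6 → 6 nt; ATG at 33, stop TAA at 39 → 9 nt.
Longest ORF is 15 nt in frame 1 (positions 13–27).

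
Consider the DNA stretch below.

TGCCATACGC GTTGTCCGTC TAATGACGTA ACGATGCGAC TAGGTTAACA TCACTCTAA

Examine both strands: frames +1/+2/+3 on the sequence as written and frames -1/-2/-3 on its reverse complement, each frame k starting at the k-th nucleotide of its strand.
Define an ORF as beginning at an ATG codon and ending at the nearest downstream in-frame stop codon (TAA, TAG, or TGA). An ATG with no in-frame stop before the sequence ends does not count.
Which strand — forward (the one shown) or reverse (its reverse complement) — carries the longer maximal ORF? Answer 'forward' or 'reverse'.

Reverse complement (5'→3'): TTAGAGTGATGTTAACCTAGTCGCATCGTTACGTCATTAGACGGACAACGCGTATGGCA
Frame +1: TGC CAT ACG CGT TGT CCG TCT AAT GAC GTA ACG ATG CGA CTA GGT TAA CAT CAC TCT — ATG at 34, stop TAA at 46 → 15 nt.
Frame +2: GCC ATA CGC GTT GTC CGT CTA ATG ACG TAA CGA TGC GAC TAG GTT AAC ATC ACT CTA — ATG at 23, stop TAA at 29 → 9 nt.
Frame +3: CCA TAC GCG TTG TCC GTC TAA TGA CGT AAC GAT GCG ACT AGG TTA ACA TCA CTC TAA — no ATG→stop ORF.
Frame -1: TTA GAG TGA TGT TAA CCT AGT CGC ATC GTT ACG TCA TTA GAC GGA CAA CGC GTA TGG — no ATG→stop ORF.
Frame -2: TAG AGT GAT GTT AAC CTA GTC GCA TCG TTA CGT CAT TAG ACG GAC AAC GCG TAT GGC — no ATG→stop ORF.
Frame -3: AGA GTG ATG TTA ACC TAG TCG CAT CGT TAC GTC ATT AGA CGG ACA ACG CGT ATG GCA — ATG at 9, stop TAG at 18 → 12 nt.
Forward-strand max 15 nt; reverse-strand max 12 nt. The forward strand has the longer ORF.

forward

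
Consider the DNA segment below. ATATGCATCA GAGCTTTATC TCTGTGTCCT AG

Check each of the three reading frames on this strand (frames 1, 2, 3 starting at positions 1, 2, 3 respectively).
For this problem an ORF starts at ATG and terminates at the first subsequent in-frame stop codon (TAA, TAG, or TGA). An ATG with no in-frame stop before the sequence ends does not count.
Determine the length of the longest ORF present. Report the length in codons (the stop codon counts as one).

Frame 1: ATA TGC ATC AGA GCT TTA TCT CTG TGT CCT — no ATG→stop ORF.
Frame 2: TAT GCA TCA GAG CTT TAT CTC TGT GTC CTA — no ATG→stop ORF.
Frame 3: ATG CAT CAG AGC TTT ATC TCT GTG TCC TAG — ATG at 3, stop TAG at 30 → 30 nt.
Longest: frame 3, positions 3–32, 30 nt = 10 codons = 9 aa. → 10 codons.

10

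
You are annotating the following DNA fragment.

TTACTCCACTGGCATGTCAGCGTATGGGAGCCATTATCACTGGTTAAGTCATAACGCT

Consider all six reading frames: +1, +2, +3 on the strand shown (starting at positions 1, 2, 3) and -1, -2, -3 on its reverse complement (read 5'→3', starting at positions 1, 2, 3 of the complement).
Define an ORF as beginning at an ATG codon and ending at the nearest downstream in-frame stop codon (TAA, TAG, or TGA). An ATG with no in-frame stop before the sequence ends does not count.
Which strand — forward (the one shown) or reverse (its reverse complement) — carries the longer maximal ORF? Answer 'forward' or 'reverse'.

Reverse complement (5'→3'): AGCGTTATGACTTAACCAGTGATAATGGCTCCCATACGCTGACATGCCAGTGGAGTAA
Frame +1: TTA CTC CAC TGG CAT GTC AGC GTA TGG GAG CCA TTA TCA CTG GTT AAG TCA TAA CGC — no ATG→stop ORF.
Frame +2: TAC TCC ACT GGC ATG TCA GCG TAT GGG AGC CAT TAT CAC TGG TTA AGT CAT AAC GCT — no ATG→stop ORF.
Frame +3: ACT CCA CTG GCA TGT CAG CGT ATG GGA GCC ATT ATC ACT GGT TAA GTC ATA ACG — ATG at 24, stop TAA at 45 → 24 nt.
Frame -1: AGC GTT ATG ACT TAA CCA GTG ATA ATG GCT CCC ATA CGC TGA CAT GCC AGT GGA GTA — ATG at 7, stop TAA at 13 → 9 nt; ATG at 25, stop TGA at 40 → 18 nt.
Frame -2: GCG TTA TGA CTT AAC CAG TGA TAA TGG CTC CCA TAC GCT GAC ATG CCA GTG GAG TAA — ATG at 44, stop TAA at 56 → 15 nt.
Frame -3: CGT TAT GAC TTA ACC AGT GAT AAT GGC TCC CAT ACG CTG ACA TGC CAG TGG AGT — no ATG→stop ORF.
Forward-strand max 24 nt; reverse-strand max 18 nt. The forward strand has the longer ORF.

forward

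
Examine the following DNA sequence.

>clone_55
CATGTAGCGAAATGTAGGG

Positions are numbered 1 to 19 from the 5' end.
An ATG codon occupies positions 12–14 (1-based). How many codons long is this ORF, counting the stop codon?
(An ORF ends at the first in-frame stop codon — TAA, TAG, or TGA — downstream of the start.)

2

Codons from position 12: ATG (12–14), TAG (15–17).
TAG is the first in-frame stop; that's 2 codons including the stop.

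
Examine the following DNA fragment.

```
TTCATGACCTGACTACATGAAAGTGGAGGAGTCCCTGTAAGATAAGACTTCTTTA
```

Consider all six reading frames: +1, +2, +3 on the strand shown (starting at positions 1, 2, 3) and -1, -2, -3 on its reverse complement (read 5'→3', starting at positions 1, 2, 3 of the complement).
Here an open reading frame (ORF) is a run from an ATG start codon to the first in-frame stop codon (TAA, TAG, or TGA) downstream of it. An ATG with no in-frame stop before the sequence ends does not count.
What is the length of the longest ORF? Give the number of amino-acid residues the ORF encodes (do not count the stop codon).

7

Reverse complement (5'→3'): TAAAGAAGTCTTATCTTACAGGGACTCCTCCACTTTCATGTAGTCAGGTCATGAA
Frame +1: TTC ATG ACC TGA CTA CAT GAA AGT GGA GGA GTC CCT GTA AGA TAA GAC TTC TTT — ATG at 4, stop TGA at 10 → 9 nt.
Frame +2: TCA TGA CCT GAC TAC ATG AAA GTG GAG GAG TCC CTG TAA GAT AAG ACT TCT TTA — ATG at 17, stop TAA at 38 → 24 nt.
Frame +3: CAT GAC CTG ACT ACA TGA AAG TGG AGG AGT CCC TGT AAG ATA AGA CTT CTT — no ATG→stop ORF.
Frame -1: TAA AGA AGT CTT ATC TTA CAG GGA CTC CTC CAC TTT CAT GTA GTC AGG TCA TGA — no ATG→stop ORF.
Frame -2: AAA GAA GTC TTA TCT TAC AGG GAC TCC TCC ACT TTC ATG TAG TCA GGT CAT GAA — ATG at 38, stop TAG at 41 → 6 nt.
Frame -3: AAG AAG TCT TAT CTT ACA GGG ACT CCT CCA CTT TCA TGT AGT CAG GTC ATG — no ATG→stop ORF.
Longest: frame +2, positions 17–40, 24 nt = 8 codons = 7 aa. → 7 amino acids.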